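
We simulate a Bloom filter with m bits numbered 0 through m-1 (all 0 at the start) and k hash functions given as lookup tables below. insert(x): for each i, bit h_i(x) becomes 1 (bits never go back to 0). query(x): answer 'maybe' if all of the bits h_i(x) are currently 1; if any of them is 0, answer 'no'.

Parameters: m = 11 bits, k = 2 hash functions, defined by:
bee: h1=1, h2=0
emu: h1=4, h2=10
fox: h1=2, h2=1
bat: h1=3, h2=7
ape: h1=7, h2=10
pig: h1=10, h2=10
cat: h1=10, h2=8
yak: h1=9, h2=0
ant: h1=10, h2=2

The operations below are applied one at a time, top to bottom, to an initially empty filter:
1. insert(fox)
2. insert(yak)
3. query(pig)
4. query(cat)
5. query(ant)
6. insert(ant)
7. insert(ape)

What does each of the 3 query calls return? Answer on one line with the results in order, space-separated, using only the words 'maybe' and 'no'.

Start: bits=00000000000
Op 1: insert fox -> sets bits 1 2 -> bits=01100000000
Op 2: insert yak -> sets bits 0 9 -> bits=11100000010
Op 3: query pig -> checks bit10=0 (has a 0) -> no
Op 4: query cat -> checks bit8=0, bit10=0 (has a 0) -> no
Op 5: query ant -> checks bit2=1, bit10=0 (has a 0) -> no
Op 6: insert ant -> sets bits 2 10 -> bits=11100000011
Op 7: insert ape -> sets bits 7 10 -> bits=11100001011
Query results in order: no no no

Answer: no no no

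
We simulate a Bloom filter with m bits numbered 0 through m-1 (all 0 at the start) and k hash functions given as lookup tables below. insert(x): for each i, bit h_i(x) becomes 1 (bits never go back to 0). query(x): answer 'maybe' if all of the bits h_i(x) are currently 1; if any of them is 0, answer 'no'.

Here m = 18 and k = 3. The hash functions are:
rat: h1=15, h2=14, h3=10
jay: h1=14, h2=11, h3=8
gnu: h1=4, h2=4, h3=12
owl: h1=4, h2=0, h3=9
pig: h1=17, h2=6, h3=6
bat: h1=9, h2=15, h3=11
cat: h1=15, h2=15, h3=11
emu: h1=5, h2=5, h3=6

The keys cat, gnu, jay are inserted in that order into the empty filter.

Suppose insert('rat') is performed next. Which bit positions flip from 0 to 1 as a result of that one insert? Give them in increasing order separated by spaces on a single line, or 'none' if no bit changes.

Start: bits=000000000000000000
After insert 'cat': sets bits 11 15 -> bits=000000000001000100
After insert 'gnu': sets bits 4 12 -> bits=000010000001100100
After insert 'jay': sets bits 8 11 14 -> bits=000010001001101100
insert 'rat' would touch bits 10 14 15; currently bit10=0, bit14=1, bit15=1
Bits that are 0 among those (would change 0->1): 10

Answer: 10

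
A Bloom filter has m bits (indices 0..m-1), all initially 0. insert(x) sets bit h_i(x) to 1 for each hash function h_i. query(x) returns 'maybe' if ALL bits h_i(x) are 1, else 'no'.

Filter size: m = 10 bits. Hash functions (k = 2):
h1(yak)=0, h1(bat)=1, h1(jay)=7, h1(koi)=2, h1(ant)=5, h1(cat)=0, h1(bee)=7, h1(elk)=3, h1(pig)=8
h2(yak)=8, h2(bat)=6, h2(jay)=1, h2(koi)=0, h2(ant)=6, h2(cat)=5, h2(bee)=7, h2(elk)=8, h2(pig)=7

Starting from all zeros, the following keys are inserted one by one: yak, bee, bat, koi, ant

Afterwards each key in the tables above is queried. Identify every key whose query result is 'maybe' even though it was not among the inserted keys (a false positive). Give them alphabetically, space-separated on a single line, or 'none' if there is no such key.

Start: bits=0000000000
After insert 'yak': sets bits 0 8 -> bits=1000000010
After insert 'bee': sets bits 7 -> bits=1000000110
After insert 'bat': sets bits 1 6 -> bits=1100001110
After insert 'koi': sets bits 0 2 -> bits=1110001110
After insert 'ant': sets bits 5 6 -> bits=1110011110
Not inserted: cat elk jay pig — query each against bits=1110011110:
query cat: checks bit0=1, bit5=1 (all 1) -> maybe => FALSE POSITIVE
query elk: checks bit3=0, bit8=1 (has a 0) -> no => not a false positive
query jay: checks bit1=1, bit7=1 (all 1) -> maybe => FALSE POSITIVE
query pig: checks bit7=1, bit8=1 (all 1) -> maybe => FALSE POSITIVE
False positives (alphabetical): cat jay pig

Answer: cat jay pig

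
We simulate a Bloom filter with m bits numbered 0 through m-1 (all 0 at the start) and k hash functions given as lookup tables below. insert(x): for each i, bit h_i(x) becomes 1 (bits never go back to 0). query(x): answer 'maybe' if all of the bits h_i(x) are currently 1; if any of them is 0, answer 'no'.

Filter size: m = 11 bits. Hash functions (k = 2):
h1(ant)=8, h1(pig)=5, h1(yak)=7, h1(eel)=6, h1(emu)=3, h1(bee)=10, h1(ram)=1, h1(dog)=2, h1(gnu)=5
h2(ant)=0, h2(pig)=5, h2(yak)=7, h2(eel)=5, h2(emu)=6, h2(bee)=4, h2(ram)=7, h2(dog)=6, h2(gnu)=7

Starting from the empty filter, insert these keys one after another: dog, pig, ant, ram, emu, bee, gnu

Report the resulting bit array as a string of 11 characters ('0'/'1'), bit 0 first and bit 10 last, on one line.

Start: bits=00000000000
After insert 'dog': sets bits 2 6 -> bits=00100010000
After insert 'pig': sets bits 5 -> bits=00100110000
After insert 'ant': sets bits 0 8 -> bits=10100110100
After insert 'ram': sets bits 1 7 -> bits=11100111100
After insert 'emu': sets bits 3 6 -> bits=11110111100
After insert 'bee': sets bits 4 10 -> bits=11111111101
After insert 'gnu': sets bits 5 7 -> bits=11111111101

Answer: 11111111101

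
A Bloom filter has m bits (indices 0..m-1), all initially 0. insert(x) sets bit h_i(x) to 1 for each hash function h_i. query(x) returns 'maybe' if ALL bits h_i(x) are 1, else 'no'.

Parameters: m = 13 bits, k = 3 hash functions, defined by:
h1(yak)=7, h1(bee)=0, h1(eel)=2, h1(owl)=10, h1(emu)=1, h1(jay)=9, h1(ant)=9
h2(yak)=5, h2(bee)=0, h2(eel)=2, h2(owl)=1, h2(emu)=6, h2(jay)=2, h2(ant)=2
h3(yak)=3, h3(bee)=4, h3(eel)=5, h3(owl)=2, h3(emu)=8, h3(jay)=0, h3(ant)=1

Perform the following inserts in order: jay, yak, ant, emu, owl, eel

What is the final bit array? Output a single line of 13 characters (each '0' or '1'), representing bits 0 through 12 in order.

Start: bits=0000000000000
After insert 'jay': sets bits 0 2 9 -> bits=1010000001000
After insert 'yak': sets bits 3 5 7 -> bits=1011010101000
After insert 'ant': sets bits 1 2 9 -> bits=1111010101000
After insert 'emu': sets bits 1 6 8 -> bits=1111011111000
After insert 'owl': sets bits 1 2 10 -> bits=1111011111100
After insert 'eel': sets bits 2 5 -> bits=1111011111100

Answer: 1111011111100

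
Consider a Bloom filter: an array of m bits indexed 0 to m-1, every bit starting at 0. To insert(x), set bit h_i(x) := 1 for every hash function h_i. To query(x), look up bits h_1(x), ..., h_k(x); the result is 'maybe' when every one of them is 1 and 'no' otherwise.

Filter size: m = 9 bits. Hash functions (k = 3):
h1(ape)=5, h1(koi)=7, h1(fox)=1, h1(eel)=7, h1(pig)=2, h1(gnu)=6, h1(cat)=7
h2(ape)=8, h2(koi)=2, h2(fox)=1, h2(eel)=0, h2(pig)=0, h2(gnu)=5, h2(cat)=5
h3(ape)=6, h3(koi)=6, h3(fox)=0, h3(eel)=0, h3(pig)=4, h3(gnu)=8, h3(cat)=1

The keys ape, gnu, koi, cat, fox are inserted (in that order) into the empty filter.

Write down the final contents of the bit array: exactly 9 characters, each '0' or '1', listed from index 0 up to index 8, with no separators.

Start: bits=000000000
After insert 'ape': sets bits 5 6 8 -> bits=000001101
After insert 'gnu': sets bits 5 6 8 -> bits=000001101
After insert 'koi': sets bits 2 6 7 -> bits=001001111
After insert 'cat': sets bits 1 5 7 -> bits=011001111
After insert 'fox': sets bits 0 1 -> bits=111001111

Answer: 111001111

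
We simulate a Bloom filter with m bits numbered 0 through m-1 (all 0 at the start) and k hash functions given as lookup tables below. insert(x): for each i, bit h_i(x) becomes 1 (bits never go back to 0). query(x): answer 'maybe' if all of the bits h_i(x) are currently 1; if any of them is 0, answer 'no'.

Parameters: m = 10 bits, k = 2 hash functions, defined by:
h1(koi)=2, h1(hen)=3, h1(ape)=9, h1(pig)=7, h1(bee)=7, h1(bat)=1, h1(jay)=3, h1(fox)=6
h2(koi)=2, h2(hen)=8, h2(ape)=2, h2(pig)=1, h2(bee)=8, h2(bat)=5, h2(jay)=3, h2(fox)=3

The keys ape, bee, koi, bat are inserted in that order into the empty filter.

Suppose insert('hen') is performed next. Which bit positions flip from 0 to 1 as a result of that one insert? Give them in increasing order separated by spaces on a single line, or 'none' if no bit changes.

Start: bits=0000000000
After insert 'ape': sets bits 2 9 -> bits=0010000001
After insert 'bee': sets bits 7 8 -> bits=0010000111
After insert 'koi': sets bits 2 -> bits=0010000111
After insert 'bat': sets bits 1 5 -> bits=0110010111
insert 'hen' would touch bits 3 8; currently bit3=0, bit8=1
Bits that are 0 among those (would change 0->1): 3

Answer: 3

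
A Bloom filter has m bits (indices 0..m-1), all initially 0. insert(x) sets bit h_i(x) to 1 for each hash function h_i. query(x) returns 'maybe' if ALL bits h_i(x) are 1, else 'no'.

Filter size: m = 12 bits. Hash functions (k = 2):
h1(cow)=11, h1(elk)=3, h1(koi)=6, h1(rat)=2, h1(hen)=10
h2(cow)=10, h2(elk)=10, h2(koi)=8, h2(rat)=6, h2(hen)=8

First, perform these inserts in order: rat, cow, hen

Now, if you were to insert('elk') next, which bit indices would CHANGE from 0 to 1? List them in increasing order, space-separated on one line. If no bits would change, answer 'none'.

Start: bits=000000000000
After insert 'rat': sets bits 2 6 -> bits=001000100000
After insert 'cow': sets bits 10 11 -> bits=001000100011
After insert 'hen': sets bits 8 10 -> bits=001000101011
insert 'elk' would touch bits 3 10; currently bit3=0, bit10=1
Bits that are 0 among those (would change 0->1): 3

Answer: 3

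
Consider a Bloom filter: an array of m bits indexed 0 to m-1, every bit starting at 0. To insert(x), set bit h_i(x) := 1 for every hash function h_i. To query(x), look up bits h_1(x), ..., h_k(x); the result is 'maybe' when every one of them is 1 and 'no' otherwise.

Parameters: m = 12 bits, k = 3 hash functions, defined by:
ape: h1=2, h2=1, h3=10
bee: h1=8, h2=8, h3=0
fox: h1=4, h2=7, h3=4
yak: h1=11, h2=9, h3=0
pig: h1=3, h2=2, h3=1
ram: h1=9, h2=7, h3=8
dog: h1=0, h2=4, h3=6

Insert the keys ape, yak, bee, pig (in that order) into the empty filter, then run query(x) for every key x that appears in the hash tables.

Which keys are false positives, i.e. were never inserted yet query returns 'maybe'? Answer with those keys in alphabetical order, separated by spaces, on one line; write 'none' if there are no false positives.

Answer: none

Derivation:
Start: bits=000000000000
After insert 'ape': sets bits 1 2 10 -> bits=011000000010
After insert 'yak': sets bits 0 9 11 -> bits=111000000111
After insert 'bee': sets bits 0 8 -> bits=111000001111
After insert 'pig': sets bits 1 2 3 -> bits=111100001111
Not inserted: dog fox ram — query each against bits=111100001111:
query dog: checks bit0=1, bit4=0, bit6=0 (has a 0) -> no => not a false positive
query fox: checks bit4=0, bit7=0 (has a 0) -> no => not a false positive
query ram: checks bit7=0, bit8=1, bit9=1 (has a 0) -> no => not a false positive
False positives (alphabetical): none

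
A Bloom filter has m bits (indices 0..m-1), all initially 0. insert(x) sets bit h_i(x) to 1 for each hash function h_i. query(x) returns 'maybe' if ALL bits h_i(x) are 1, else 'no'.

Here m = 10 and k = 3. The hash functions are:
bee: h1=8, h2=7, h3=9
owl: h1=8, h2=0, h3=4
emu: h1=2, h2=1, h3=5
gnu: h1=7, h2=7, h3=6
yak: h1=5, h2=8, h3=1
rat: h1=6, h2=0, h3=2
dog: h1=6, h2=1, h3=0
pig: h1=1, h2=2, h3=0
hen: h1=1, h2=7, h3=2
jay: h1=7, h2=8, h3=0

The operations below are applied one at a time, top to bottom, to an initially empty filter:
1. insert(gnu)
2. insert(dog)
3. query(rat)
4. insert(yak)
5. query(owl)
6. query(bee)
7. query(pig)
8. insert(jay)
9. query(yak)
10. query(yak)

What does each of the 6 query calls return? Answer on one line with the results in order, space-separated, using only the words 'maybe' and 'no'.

Start: bits=0000000000
Op 1: insert gnu -> sets bits 6 7 -> bits=0000001100
Op 2: insert dog -> sets bits 0 1 6 -> bits=1100001100
Op 3: query rat -> checks bit0=1, bit2=0, bit6=1 (has a 0) -> no
Op 4: insert yak -> sets bits 1 5 8 -> bits=1100011110
Op 5: query owl -> checks bit0=1, bit4=0, bit8=1 (has a 0) -> no
Op 6: query bee -> checks bit7=1, bit8=1, bit9=0 (has a 0) -> no
Op 7: query pig -> checks bit0=1, bit1=1, bit2=0 (has a 0) -> no
Op 8: insert jay -> sets bits 0 7 8 -> bits=1100011110
Op 9: query yak -> checks bit1=1, bit5=1, bit8=1 (all 1) -> maybe
Op 10: query yak -> checks bit1=1, bit5=1, bit8=1 (all 1) -> maybe
Query results in order: no no no no maybe maybe

Answer: no no no no maybe maybe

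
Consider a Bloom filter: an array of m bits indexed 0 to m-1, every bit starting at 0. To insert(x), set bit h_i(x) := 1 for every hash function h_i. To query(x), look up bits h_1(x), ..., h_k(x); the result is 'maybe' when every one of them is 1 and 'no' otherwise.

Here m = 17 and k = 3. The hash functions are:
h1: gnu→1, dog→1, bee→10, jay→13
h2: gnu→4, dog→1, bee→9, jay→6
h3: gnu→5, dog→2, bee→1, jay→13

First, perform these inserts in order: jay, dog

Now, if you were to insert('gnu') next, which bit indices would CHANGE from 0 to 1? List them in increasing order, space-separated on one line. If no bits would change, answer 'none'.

Start: bits=00000000000000000
After insert 'jay': sets bits 6 13 -> bits=00000010000001000
After insert 'dog': sets bits 1 2 -> bits=01100010000001000
insert 'gnu' would touch bits 1 4 5; currently bit1=1, bit4=0, bit5=0
Bits that are 0 among those (would change 0->1): 4 5

Answer: 4 5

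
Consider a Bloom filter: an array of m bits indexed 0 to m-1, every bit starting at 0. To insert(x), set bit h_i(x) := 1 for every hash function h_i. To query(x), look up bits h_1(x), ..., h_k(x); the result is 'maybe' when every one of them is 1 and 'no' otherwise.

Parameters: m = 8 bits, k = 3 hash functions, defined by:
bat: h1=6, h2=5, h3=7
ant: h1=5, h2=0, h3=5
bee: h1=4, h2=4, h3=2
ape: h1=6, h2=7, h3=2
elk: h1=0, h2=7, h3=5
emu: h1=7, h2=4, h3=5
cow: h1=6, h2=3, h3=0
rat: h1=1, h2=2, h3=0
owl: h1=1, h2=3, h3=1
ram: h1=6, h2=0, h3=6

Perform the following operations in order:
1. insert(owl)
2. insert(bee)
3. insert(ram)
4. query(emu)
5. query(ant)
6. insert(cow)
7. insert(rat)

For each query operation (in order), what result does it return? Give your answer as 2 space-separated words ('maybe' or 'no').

Start: bits=00000000
Op 1: insert owl -> sets bits 1 3 -> bits=01010000
Op 2: insert bee -> sets bits 2 4 -> bits=01111000
Op 3: insert ram -> sets bits 0 6 -> bits=11111010
Op 4: query emu -> checks bit4=1, bit5=0, bit7=0 (has a 0) -> no
Op 5: query ant -> checks bit0=1, bit5=0 (has a 0) -> no
Op 6: insert cow -> sets bits 0 3 6 -> bits=11111010
Op 7: insert rat -> sets bits 0 1 2 -> bits=11111010
Query results in order: no no

Answer: no no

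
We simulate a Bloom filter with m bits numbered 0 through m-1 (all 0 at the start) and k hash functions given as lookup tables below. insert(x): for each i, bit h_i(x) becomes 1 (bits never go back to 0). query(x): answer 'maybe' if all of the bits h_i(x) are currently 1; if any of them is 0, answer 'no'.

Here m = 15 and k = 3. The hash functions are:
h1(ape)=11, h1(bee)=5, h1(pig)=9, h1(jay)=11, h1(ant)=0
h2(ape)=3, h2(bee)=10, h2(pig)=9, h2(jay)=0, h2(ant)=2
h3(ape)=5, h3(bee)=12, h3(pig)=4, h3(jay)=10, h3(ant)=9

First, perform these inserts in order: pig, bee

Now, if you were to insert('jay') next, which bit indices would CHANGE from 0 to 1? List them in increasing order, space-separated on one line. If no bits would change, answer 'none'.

Start: bits=000000000000000
After insert 'pig': sets bits 4 9 -> bits=000010000100000
After insert 'bee': sets bits 5 10 12 -> bits=000011000110100
insert 'jay' would touch bits 0 10 11; currently bit0=0, bit10=1, bit11=0
Bits that are 0 among those (would change 0->1): 0 11

Answer: 0 11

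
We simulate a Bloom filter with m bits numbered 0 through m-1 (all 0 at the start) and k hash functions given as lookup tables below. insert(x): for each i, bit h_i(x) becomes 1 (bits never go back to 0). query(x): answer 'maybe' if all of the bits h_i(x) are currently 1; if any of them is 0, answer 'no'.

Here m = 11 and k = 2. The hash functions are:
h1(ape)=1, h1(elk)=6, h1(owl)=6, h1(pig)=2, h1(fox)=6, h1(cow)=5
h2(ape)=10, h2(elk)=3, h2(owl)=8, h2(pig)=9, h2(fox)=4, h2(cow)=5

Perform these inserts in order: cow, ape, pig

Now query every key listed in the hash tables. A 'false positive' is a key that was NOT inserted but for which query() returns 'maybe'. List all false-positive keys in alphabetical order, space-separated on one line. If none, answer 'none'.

Start: bits=00000000000
After insert 'cow': sets bits 5 -> bits=00000100000
After insert 'ape': sets bits 1 10 -> bits=01000100001
After insert 'pig': sets bits 2 9 -> bits=01100100011
Not inserted: elk fox owl — query each against bits=01100100011:
query elk: checks bit3=0, bit6=0 (has a 0) -> no => not a false positive
query fox: checks bit4=0, bit6=0 (has a 0) -> no => not a false positive
query owl: checks bit6=0, bit8=0 (has a 0) -> no => not a false positive
False positives (alphabetical): none

Answer: none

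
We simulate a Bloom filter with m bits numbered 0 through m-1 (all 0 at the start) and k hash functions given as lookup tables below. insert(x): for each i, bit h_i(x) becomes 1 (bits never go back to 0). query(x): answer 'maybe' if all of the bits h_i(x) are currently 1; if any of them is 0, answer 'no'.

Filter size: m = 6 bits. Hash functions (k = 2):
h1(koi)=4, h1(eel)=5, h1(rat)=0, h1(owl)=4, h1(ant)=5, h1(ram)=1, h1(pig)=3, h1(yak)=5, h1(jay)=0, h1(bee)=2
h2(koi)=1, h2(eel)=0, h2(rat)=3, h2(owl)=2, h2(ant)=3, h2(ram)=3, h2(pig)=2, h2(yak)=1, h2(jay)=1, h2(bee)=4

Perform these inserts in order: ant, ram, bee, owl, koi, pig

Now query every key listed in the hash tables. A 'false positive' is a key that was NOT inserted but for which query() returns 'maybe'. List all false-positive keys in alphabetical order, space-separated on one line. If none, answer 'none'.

Answer: yak

Derivation:
Start: bits=000000
After insert 'ant': sets bits 3 5 -> bits=000101
After insert 'ram': sets bits 1 3 -> bits=010101
After insert 'bee': sets bits 2 4 -> bits=011111
After insert 'owl': sets bits 2 4 -> bits=011111
After insert 'koi': sets bits 1 4 -> bits=011111
After insert 'pig': sets bits 2 3 -> bits=011111
Not inserted: eel jay rat yak — query each against bits=011111:
query eel: checks bit0=0, bit5=1 (has a 0) -> no => not a false positive
query jay: checks bit0=0, bit1=1 (has a 0) -> no => not a false positive
query rat: checks bit0=0, bit3=1 (has a 0) -> no => not a false positive
query yak: checks bit1=1, bit5=1 (all 1) -> maybe => FALSE POSITIVE
False positives (alphabetical): yak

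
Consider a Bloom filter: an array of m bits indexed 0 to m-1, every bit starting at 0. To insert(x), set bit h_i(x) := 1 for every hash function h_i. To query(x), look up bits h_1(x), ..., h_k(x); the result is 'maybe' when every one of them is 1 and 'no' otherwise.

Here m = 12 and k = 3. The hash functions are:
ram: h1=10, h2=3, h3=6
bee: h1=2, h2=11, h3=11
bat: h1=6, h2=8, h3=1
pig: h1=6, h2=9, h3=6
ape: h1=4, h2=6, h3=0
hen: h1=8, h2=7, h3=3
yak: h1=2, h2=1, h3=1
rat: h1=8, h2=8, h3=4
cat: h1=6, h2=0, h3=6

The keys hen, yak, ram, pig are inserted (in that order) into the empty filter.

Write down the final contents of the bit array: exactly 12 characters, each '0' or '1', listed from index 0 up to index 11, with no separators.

Start: bits=000000000000
After insert 'hen': sets bits 3 7 8 -> bits=000100011000
After insert 'yak': sets bits 1 2 -> bits=011100011000
After insert 'ram': sets bits 3 6 10 -> bits=011100111010
After insert 'pig': sets bits 6 9 -> bits=011100111110

Answer: 011100111110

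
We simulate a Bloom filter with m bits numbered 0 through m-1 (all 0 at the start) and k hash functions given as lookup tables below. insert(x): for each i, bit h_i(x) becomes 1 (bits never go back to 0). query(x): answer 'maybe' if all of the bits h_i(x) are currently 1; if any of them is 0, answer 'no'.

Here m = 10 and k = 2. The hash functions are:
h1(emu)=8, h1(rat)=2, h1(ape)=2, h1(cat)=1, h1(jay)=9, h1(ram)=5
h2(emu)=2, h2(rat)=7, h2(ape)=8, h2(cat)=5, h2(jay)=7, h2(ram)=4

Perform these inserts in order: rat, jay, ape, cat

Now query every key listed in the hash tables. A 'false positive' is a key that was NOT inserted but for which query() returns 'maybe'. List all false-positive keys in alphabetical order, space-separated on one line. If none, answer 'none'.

Start: bits=0000000000
After insert 'rat': sets bits 2 7 -> bits=0010000100
After insert 'jay': sets bits 7 9 -> bits=0010000101
After insert 'ape': sets bits 2 8 -> bits=0010000111
After insert 'cat': sets bits 1 5 -> bits=0110010111
Not inserted: emu ram — query each against bits=0110010111:
query emu: checks bit2=1, bit8=1 (all 1) -> maybe => FALSE POSITIVE
query ram: checks bit4=0, bit5=1 (has a 0) -> no => not a false positive
False positives (alphabetical): emu

Answer: emu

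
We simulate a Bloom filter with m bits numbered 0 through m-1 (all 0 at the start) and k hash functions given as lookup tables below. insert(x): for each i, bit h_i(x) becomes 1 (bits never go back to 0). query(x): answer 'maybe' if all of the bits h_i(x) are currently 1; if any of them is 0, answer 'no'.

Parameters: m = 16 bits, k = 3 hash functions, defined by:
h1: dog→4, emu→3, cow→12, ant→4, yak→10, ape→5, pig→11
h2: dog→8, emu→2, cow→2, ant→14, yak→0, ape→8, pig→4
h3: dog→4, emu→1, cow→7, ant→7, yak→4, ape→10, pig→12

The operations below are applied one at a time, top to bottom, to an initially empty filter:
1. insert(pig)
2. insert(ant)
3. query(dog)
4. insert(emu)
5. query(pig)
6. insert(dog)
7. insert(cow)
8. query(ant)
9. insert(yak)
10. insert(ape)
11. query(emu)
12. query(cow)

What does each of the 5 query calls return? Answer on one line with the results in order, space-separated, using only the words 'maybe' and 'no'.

Start: bits=0000000000000000
Op 1: insert pig -> sets bits 4 11 12 -> bits=0000100000011000
Op 2: insert ant -> sets bits 4 7 14 -> bits=0000100100011010
Op 3: query dog -> checks bit4=1, bit8=0 (has a 0) -> no
Op 4: insert emu -> sets bits 1 2 3 -> bits=0111100100011010
Op 5: query pig -> checks bit4=1, bit11=1, bit12=1 (all 1) -> maybe
Op 6: insert dog -> sets bits 4 8 -> bits=0111100110011010
Op 7: insert cow -> sets bits 2 7 12 -> bits=0111100110011010
Op 8: query ant -> checks bit4=1, bit7=1, bit14=1 (all 1) -> maybe
Op 9: insert yak -> sets bits 0 4 10 -> bits=1111100110111010
Op 10: insert ape -> sets bits 5 8 10 -> bits=1111110110111010
Op 11: query emu -> checks bit1=1, bit2=1, bit3=1 (all 1) -> maybe
Op 12: query cow -> checks bit2=1, bit7=1, bit12=1 (all 1) -> maybe
Query results in order: no maybe maybe maybe maybe

Answer: no maybe maybe maybe maybe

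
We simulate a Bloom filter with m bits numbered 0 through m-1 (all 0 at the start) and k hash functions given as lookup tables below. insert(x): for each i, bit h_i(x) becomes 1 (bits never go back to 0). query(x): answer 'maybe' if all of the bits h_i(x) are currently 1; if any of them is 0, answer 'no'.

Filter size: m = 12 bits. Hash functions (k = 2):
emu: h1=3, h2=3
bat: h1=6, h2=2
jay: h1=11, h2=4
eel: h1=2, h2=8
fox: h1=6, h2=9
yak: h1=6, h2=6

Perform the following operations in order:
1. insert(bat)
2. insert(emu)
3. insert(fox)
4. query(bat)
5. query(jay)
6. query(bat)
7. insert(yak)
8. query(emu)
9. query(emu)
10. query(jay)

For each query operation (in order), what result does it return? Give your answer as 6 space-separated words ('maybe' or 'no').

Answer: maybe no maybe maybe maybe no

Derivation:
Start: bits=000000000000
Op 1: insert bat -> sets bits 2 6 -> bits=001000100000
Op 2: insert emu -> sets bits 3 -> bits=001100100000
Op 3: insert fox -> sets bits 6 9 -> bits=001100100100
Op 4: query bat -> checks bit2=1, bit6=1 (all 1) -> maybe
Op 5: query jay -> checks bit4=0, bit11=0 (has a 0) -> no
Op 6: query bat -> checks bit2=1, bit6=1 (all 1) -> maybe
Op 7: insert yak -> sets bits 6 -> bits=001100100100
Op 8: query emu -> checks bit3=1 (all 1) -> maybe
Op 9: query emu -> checks bit3=1 (all 1) -> maybe
Op 10: query jay -> checks bit4=0, bit11=0 (has a 0) -> no
Query results in order: maybe no maybe maybe maybe no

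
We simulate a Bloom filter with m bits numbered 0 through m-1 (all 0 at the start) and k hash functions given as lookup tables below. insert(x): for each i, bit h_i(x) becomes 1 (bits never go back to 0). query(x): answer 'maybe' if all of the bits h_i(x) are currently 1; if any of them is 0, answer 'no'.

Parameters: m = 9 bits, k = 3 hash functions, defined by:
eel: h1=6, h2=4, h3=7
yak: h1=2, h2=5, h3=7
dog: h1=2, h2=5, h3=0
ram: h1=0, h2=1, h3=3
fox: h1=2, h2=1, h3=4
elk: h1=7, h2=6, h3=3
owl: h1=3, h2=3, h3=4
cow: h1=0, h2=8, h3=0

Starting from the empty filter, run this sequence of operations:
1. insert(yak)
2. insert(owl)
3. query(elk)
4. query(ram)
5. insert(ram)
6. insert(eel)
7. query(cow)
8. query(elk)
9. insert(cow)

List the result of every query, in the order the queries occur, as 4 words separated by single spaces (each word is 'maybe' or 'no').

Start: bits=000000000
Op 1: insert yak -> sets bits 2 5 7 -> bits=001001010
Op 2: insert owl -> sets bits 3 4 -> bits=001111010
Op 3: query elk -> checks bit3=1, bit6=0, bit7=1 (has a 0) -> no
Op 4: query ram -> checks bit0=0, bit1=0, bit3=1 (has a 0) -> no
Op 5: insert ram -> sets bits 0 1 3 -> bits=111111010
Op 6: insert eel -> sets bits 4 6 7 -> bits=111111110
Op 7: query cow -> checks bit0=1, bit8=0 (has a 0) -> no
Op 8: query elk -> checks bit3=1, bit6=1, bit7=1 (all 1) -> maybe
Op 9: insert cow -> sets bits 0 8 -> bits=111111111
Query results in order: no no no maybe

Answer: no no no maybe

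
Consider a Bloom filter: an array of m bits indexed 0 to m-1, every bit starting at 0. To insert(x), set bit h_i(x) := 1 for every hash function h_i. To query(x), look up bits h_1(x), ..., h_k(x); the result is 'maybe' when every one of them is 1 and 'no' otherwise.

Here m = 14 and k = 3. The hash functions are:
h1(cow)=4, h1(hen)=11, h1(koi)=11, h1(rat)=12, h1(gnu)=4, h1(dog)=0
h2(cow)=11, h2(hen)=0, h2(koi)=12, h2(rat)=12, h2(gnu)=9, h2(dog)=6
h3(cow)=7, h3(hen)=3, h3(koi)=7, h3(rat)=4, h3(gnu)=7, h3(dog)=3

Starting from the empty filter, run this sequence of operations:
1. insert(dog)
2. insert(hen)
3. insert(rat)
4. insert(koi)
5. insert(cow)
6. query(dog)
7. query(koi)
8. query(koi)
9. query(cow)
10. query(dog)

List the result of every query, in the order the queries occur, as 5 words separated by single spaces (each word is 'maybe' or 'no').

Start: bits=00000000000000
Op 1: insert dog -> sets bits 0 3 6 -> bits=10010010000000
Op 2: insert hen -> sets bits 0 3 11 -> bits=10010010000100
Op 3: insert rat -> sets bits 4 12 -> bits=10011010000110
Op 4: insert koi -> sets bits 7 11 12 -> bits=10011011000110
Op 5: insert cow -> sets bits 4 7 11 -> bits=10011011000110
Op 6: query dog -> checks bit0=1, bit3=1, bit6=1 (all 1) -> maybe
Op 7: query koi -> checks bit7=1, bit11=1, bit12=1 (all 1) -> maybe
Op 8: query koi -> checks bit7=1, bit11=1, bit12=1 (all 1) -> maybe
Op 9: query cow -> checks bit4=1, bit7=1, bit11=1 (all 1) -> maybe
Op 10: query dog -> checks bit0=1, bit3=1, bit6=1 (all 1) -> maybe
Query results in order: maybe maybe maybe maybe maybe

Answer: maybe maybe maybe maybe maybe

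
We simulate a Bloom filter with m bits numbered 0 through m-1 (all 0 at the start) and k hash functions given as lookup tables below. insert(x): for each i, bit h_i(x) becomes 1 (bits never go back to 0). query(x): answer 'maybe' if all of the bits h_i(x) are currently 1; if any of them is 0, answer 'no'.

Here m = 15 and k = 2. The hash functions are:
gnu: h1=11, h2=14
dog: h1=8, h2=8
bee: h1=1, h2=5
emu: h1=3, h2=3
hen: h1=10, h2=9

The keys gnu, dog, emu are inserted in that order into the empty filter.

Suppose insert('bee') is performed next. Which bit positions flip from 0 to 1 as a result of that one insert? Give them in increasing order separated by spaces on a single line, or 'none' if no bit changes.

Start: bits=000000000000000
After insert 'gnu': sets bits 11 14 -> bits=000000000001001
After insert 'dog': sets bits 8 -> bits=000000001001001
After insert 'emu': sets bits 3 -> bits=000100001001001
insert 'bee' would touch bits 1 5; currently bit1=0, bit5=0
Bits that are 0 among those (would change 0->1): 1 5

Answer: 1 5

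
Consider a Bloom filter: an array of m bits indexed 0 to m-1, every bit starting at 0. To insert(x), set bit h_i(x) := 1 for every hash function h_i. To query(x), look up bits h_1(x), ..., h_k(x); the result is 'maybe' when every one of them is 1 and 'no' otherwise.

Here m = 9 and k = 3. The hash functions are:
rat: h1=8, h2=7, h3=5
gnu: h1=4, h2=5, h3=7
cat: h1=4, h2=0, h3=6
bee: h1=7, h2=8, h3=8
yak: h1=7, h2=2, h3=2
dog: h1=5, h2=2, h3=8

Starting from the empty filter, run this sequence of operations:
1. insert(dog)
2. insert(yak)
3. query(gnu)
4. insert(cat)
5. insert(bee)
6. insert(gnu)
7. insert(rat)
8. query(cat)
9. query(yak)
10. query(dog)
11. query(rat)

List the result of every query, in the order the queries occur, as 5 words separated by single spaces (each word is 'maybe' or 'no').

Answer: no maybe maybe maybe maybe

Derivation:
Start: bits=000000000
Op 1: insert dog -> sets bits 2 5 8 -> bits=001001001
Op 2: insert yak -> sets bits 2 7 -> bits=001001011
Op 3: query gnu -> checks bit4=0, bit5=1, bit7=1 (has a 0) -> no
Op 4: insert cat -> sets bits 0 4 6 -> bits=101011111
Op 5: insert bee -> sets bits 7 8 -> bits=101011111
Op 6: insert gnu -> sets bits 4 5 7 -> bits=101011111
Op 7: insert rat -> sets bits 5 7 8 -> bits=101011111
Op 8: query cat -> checks bit0=1, bit4=1, bit6=1 (all 1) -> maybe
Op 9: query yak -> checks bit2=1, bit7=1 (all 1) -> maybe
Op 10: query dog -> checks bit2=1, bit5=1, bit8=1 (all 1) -> maybe
Op 11: query rat -> checks bit5=1, bit7=1, bit8=1 (all 1) -> maybe
Query results in order: no maybe maybe maybe maybe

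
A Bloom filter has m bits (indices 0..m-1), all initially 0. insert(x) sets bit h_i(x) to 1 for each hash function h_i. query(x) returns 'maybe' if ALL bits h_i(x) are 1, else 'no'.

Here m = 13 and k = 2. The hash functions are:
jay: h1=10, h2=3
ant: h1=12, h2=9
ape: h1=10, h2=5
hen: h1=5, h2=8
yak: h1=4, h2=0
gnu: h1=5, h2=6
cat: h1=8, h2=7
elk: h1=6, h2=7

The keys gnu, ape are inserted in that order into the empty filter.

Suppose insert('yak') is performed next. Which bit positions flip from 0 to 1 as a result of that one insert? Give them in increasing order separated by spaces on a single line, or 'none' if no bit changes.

Answer: 0 4

Derivation:
Start: bits=0000000000000
After insert 'gnu': sets bits 5 6 -> bits=0000011000000
After insert 'ape': sets bits 5 10 -> bits=0000011000100
insert 'yak' would touch bits 0 4; currently bit0=0, bit4=0
Bits that are 0 among those (would change 0->1): 0 4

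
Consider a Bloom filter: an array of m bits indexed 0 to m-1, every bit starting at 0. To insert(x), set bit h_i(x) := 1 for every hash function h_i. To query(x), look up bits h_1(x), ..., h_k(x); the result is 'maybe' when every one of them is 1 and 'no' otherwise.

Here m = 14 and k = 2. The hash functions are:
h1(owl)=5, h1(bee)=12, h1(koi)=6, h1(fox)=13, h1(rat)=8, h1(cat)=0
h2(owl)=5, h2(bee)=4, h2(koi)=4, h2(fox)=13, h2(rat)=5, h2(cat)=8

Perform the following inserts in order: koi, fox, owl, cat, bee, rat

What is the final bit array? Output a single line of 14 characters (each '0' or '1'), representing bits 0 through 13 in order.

Start: bits=00000000000000
After insert 'koi': sets bits 4 6 -> bits=00001010000000
After insert 'fox': sets bits 13 -> bits=00001010000001
After insert 'owl': sets bits 5 -> bits=00001110000001
After insert 'cat': sets bits 0 8 -> bits=10001110100001
After insert 'bee': sets bits 4 12 -> bits=10001110100011
After insert 'rat': sets bits 5 8 -> bits=10001110100011

Answer: 10001110100011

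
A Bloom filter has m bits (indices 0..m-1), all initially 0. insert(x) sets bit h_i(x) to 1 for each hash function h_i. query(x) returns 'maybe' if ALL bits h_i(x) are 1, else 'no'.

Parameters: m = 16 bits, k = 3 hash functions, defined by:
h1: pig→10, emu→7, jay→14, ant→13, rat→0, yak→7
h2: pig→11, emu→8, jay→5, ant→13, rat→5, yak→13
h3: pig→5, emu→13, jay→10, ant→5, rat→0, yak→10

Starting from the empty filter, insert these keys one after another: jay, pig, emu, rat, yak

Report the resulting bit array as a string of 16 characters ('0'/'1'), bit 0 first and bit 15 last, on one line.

Start: bits=0000000000000000
After insert 'jay': sets bits 5 10 14 -> bits=0000010000100010
After insert 'pig': sets bits 5 10 11 -> bits=0000010000110010
After insert 'emu': sets bits 7 8 13 -> bits=0000010110110110
After insert 'rat': sets bits 0 5 -> bits=1000010110110110
After insert 'yak': sets bits 7 10 13 -> bits=1000010110110110

Answer: 1000010110110110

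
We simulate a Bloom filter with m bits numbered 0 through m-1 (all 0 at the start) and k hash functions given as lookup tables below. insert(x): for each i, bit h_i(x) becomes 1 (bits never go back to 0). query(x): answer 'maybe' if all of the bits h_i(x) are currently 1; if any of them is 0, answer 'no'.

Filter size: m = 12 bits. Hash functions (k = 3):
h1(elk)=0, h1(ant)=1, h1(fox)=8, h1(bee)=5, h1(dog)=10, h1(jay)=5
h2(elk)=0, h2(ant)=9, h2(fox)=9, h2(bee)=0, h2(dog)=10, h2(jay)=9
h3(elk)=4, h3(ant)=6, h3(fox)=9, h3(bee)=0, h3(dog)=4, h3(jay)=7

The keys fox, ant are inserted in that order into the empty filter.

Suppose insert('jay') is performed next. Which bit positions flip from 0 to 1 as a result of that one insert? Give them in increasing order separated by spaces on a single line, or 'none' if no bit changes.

Answer: 5 7

Derivation:
Start: bits=000000000000
After insert 'fox': sets bits 8 9 -> bits=000000001100
After insert 'ant': sets bits 1 6 9 -> bits=010000101100
insert 'jay' would touch bits 5 7 9; currently bit5=0, bit7=0, bit9=1
Bits that are 0 among those (would change 0->1): 5 7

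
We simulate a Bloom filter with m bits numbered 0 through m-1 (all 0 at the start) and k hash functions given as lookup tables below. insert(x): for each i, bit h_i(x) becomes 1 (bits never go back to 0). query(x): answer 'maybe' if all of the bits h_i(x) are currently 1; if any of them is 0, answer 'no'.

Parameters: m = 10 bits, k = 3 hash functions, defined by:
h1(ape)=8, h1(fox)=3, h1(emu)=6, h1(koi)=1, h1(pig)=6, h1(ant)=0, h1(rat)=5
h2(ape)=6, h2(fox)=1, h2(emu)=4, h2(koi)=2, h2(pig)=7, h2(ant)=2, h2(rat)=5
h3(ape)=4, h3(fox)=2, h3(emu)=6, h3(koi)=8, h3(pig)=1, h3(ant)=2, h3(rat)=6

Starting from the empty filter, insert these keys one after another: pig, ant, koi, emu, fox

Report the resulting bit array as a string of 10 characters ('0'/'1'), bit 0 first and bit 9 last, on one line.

Answer: 1111101110

Derivation:
Start: bits=0000000000
After insert 'pig': sets bits 1 6 7 -> bits=0100001100
After insert 'ant': sets bits 0 2 -> bits=1110001100
After insert 'koi': sets bits 1 2 8 -> bits=1110001110
After insert 'emu': sets bits 4 6 -> bits=1110101110
After insert 'fox': sets bits 1 2 3 -> bits=1111101110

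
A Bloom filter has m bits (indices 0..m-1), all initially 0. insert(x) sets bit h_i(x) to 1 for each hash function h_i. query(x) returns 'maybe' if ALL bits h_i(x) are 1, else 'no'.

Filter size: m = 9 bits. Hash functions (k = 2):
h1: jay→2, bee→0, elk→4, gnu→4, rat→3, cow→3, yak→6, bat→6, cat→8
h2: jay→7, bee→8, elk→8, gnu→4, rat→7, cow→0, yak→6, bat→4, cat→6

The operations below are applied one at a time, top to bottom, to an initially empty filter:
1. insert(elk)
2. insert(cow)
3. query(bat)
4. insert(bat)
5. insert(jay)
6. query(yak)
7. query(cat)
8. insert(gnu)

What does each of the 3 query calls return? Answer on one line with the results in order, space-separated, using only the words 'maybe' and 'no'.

Answer: no maybe maybe

Derivation:
Start: bits=000000000
Op 1: insert elk -> sets bits 4 8 -> bits=000010001
Op 2: insert cow -> sets bits 0 3 -> bits=100110001
Op 3: query bat -> checks bit4=1, bit6=0 (has a 0) -> no
Op 4: insert bat -> sets bits 4 6 -> bits=100110101
Op 5: insert jay -> sets bits 2 7 -> bits=101110111
Op 6: query yak -> checks bit6=1 (all 1) -> maybe
Op 7: query cat -> checks bit6=1, bit8=1 (all 1) -> maybe
Op 8: insert gnu -> sets bits 4 -> bits=101110111
Query results in order: no maybe maybe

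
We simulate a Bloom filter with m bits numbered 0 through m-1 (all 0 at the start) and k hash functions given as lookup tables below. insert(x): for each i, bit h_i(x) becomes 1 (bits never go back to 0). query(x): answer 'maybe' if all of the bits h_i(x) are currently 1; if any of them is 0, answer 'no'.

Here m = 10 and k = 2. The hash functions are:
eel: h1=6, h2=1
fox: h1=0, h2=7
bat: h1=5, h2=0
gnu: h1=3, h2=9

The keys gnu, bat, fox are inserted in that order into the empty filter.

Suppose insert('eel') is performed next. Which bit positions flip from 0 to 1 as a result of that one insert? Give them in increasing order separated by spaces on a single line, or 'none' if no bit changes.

Start: bits=0000000000
After insert 'gnu': sets bits 3 9 -> bits=0001000001
After insert 'bat': sets bits 0 5 -> bits=1001010001
After insert 'fox': sets bits 0 7 -> bits=1001010101
insert 'eel' would touch bits 1 6; currently bit1=0, bit6=0
Bits that are 0 among those (would change 0->1): 1 6

Answer: 1 6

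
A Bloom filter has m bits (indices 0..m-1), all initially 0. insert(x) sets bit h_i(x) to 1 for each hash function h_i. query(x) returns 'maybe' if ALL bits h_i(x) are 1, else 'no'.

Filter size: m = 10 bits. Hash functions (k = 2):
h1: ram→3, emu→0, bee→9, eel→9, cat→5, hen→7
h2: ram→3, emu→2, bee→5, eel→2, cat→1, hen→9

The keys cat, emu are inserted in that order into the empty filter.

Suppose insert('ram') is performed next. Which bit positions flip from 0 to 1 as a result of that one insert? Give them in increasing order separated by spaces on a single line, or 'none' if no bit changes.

Start: bits=0000000000
After insert 'cat': sets bits 1 5 -> bits=0100010000
After insert 'emu': sets bits 0 2 -> bits=1110010000
insert 'ram' would touch bits 3; currently bit3=0
Bits that are 0 among those (would change 0->1): 3

Answer: 3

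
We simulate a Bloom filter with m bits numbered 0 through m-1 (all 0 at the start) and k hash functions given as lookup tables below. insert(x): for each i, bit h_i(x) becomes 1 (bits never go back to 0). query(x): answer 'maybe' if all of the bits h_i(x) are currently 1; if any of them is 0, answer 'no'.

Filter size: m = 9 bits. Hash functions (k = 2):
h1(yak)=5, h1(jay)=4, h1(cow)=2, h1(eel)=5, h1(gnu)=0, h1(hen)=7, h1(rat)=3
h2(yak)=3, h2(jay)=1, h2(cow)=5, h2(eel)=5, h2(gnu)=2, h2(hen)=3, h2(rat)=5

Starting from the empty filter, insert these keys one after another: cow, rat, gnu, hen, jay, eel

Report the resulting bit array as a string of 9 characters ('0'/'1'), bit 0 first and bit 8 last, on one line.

Answer: 111111010

Derivation:
Start: bits=000000000
After insert 'cow': sets bits 2 5 -> bits=001001000
After insert 'rat': sets bits 3 5 -> bits=001101000
After insert 'gnu': sets bits 0 2 -> bits=101101000
After insert 'hen': sets bits 3 7 -> bits=101101010
After insert 'jay': sets bits 1 4 -> bits=111111010
After insert 'eel': sets bits 5 -> bits=111111010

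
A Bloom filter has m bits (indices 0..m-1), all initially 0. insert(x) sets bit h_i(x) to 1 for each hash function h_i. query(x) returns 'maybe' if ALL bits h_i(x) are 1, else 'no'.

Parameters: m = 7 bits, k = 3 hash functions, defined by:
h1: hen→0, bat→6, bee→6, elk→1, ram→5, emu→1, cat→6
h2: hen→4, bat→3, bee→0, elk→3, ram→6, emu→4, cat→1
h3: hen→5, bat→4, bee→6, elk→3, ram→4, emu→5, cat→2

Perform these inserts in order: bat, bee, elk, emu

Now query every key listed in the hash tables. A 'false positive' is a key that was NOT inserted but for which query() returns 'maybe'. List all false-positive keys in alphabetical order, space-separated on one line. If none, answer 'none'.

Start: bits=0000000
After insert 'bat': sets bits 3 4 6 -> bits=0001101
After insert 'bee': sets bits 0 6 -> bits=1001101
After insert 'elk': sets bits 1 3 -> bits=1101101
After insert 'emu': sets bits 1 4 5 -> bits=1101111
Not inserted: cat hen ram — query each against bits=1101111:
query cat: checks bit1=1, bit2=0, bit6=1 (has a 0) -> no => not a false positive
query hen: checks bit0=1, bit4=1, bit5=1 (all 1) -> maybe => FALSE POSITIVE
query ram: checks bit4=1, bit5=1, bit6=1 (all 1) -> maybe => FALSE POSITIVE
False positives (alphabetical): hen ram

Answer: hen ram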